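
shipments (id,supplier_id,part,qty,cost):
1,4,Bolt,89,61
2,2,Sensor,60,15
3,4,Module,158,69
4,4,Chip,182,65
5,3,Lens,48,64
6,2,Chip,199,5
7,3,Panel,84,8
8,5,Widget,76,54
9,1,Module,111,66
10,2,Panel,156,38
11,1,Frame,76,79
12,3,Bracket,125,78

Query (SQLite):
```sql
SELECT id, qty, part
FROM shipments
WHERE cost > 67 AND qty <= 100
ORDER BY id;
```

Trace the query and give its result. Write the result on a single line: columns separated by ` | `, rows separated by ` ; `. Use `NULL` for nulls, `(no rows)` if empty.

11 | 76 | Frame

cost > 67: ids {3, 11, 12}
qty <= 100: ids {1, 2, 5, 7, 8, 11}
Combine with AND.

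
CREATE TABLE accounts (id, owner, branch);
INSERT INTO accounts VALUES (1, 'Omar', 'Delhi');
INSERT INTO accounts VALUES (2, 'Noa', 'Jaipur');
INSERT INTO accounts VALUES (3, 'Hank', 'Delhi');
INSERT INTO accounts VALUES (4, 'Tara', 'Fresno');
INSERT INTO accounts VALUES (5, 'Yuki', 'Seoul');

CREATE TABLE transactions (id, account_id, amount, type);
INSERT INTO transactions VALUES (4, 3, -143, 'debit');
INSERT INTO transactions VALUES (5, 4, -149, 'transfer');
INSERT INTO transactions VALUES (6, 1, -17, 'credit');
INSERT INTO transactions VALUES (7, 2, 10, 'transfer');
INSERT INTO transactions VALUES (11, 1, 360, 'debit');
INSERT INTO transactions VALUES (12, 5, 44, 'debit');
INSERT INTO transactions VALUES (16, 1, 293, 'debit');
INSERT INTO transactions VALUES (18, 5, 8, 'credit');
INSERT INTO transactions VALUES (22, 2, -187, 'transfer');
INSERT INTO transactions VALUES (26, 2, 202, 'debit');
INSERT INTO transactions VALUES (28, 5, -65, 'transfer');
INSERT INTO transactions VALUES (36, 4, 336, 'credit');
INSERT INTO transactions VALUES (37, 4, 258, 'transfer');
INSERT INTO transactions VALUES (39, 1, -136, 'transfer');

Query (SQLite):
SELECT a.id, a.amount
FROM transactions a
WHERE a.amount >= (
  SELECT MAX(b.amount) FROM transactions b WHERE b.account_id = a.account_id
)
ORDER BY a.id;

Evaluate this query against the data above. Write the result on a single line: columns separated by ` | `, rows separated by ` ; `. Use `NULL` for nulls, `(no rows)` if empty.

4 | -143 ; 11 | 360 ; 12 | 44 ; 26 | 202 ; 36 | 336

For each transactions row a, compute MAX(amount) over rows sharing a.account_id.
Keep row a if a.amount >= that per-group MAX.
  account_id=1: MAX(amount) = 360
  account_id=2: MAX(amount) = 202
  account_id=3: MAX(amount) = -143
  account_id=4: MAX(amount) = 336
  account_id=5: MAX(amount) = 44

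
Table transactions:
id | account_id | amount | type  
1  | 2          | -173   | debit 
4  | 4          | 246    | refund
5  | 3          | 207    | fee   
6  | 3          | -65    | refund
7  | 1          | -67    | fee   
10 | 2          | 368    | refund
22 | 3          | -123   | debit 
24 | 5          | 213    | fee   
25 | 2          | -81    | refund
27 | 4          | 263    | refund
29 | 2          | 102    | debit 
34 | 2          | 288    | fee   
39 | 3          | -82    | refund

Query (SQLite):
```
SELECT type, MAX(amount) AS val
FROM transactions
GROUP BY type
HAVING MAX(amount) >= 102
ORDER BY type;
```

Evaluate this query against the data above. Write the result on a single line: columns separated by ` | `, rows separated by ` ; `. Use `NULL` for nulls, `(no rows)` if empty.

Partition transactions by type; compute MAX(amount) within each group.
HAVING: keep groups where MAX(amount) >= 102.
  debit: ids {1, 22, 29} → MAX(amount)=102
  fee: ids {5, 7, 24, 34} → MAX(amount)=288
  refund: ids {4, 6, 10, 25, 27, 39} → MAX(amount)=368

debit | 102 ; fee | 288 ; refund | 368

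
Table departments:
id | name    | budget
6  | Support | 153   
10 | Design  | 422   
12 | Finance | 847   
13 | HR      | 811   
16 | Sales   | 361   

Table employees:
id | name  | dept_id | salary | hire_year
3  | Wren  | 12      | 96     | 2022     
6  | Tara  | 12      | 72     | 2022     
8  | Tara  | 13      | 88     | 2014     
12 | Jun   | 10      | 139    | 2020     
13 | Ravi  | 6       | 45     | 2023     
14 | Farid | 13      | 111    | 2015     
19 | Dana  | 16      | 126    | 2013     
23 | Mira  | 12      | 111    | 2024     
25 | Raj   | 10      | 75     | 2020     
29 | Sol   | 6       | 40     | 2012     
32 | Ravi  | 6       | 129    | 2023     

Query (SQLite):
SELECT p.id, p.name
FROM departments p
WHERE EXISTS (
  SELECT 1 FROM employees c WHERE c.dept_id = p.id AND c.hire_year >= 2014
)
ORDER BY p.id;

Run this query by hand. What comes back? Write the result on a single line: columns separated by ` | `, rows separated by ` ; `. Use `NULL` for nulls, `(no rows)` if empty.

For each departments row, check whether any employees with matching dept_id has hire_year >= 2014.
Keep rows where that is true.

6 | Support ; 10 | Design ; 12 | Finance ; 13 | HR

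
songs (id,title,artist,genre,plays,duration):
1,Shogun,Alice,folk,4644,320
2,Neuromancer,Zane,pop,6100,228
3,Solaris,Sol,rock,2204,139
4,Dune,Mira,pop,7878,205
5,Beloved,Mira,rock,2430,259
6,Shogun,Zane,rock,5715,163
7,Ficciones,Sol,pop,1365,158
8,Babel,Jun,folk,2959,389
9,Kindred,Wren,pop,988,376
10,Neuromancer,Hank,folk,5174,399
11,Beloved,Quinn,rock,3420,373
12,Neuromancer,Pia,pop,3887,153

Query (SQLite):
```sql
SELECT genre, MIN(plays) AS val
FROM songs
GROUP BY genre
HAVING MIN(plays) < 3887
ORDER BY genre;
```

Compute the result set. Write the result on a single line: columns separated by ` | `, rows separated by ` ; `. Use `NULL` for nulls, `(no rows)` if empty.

folk | 2959 ; pop | 988 ; rock | 2204

Partition songs by genre; compute MIN(plays) within each group.
HAVING: keep groups where MIN(plays) < 3887.
  folk: ids {1, 8, 10} → MIN(plays)=2959
  pop: ids {2, 4, 7, 9, 12} → MIN(plays)=988
  rock: ids {3, 5, 6, 11} → MIN(plays)=2204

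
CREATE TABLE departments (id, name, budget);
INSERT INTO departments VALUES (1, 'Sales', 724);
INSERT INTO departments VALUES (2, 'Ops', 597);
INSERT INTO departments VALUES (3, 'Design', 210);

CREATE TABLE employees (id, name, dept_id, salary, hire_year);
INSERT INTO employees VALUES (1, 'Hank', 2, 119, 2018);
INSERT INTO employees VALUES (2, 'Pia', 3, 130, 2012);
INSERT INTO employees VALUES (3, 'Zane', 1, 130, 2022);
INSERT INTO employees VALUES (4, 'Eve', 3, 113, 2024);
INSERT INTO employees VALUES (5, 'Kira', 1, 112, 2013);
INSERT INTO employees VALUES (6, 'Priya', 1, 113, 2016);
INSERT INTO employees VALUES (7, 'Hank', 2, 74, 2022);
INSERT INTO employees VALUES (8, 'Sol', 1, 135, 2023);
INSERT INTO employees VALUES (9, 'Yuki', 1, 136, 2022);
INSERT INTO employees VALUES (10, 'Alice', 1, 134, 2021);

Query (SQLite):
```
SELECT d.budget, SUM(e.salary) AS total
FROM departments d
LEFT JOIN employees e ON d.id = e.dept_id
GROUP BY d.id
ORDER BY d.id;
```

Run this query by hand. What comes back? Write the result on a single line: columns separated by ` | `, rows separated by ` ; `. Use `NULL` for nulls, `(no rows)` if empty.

724 | 760 ; 597 | 193 ; 210 | 243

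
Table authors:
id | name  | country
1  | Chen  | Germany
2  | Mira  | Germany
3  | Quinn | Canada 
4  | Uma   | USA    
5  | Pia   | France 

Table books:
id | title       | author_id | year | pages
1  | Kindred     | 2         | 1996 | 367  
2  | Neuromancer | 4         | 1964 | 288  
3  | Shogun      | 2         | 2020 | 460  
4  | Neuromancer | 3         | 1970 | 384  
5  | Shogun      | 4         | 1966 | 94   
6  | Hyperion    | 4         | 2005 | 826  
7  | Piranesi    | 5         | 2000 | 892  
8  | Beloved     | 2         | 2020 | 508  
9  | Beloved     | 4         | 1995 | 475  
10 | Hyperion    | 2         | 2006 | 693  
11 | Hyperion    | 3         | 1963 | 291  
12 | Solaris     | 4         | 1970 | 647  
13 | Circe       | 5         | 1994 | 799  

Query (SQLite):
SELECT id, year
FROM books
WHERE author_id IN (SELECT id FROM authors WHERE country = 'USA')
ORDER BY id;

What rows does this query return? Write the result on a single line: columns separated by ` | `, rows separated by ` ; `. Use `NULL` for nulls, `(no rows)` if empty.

Inner query: authors.id where country = 'USA'.
Outer: keep books rows whose author_id is in that set.
Inner query → {4}

2 | 1964 ; 5 | 1966 ; 6 | 2005 ; 9 | 1995 ; 12 | 1970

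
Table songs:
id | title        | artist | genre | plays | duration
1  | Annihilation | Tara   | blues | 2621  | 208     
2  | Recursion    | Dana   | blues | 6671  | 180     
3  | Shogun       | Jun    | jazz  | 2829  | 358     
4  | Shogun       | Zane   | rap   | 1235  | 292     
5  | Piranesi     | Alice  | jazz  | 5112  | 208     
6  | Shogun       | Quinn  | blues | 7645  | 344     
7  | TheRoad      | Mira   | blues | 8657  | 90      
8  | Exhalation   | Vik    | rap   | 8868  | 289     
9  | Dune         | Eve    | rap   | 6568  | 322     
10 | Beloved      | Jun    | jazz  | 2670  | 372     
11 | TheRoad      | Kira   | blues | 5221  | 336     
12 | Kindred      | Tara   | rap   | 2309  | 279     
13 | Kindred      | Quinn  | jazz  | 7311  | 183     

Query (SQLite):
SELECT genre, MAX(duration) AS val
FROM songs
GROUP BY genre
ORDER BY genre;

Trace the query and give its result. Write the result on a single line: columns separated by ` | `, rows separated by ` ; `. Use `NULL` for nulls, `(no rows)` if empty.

Partition songs by genre; compute MAX(duration) within each group.
  blues: ids {1, 2, 6, 7, 11} → MAX(duration)=344
  jazz: ids {3, 5, 10, 13} → MAX(duration)=372
  rap: ids {4, 8, 9, 12} → MAX(duration)=322

blues | 344 ; jazz | 372 ; rap | 322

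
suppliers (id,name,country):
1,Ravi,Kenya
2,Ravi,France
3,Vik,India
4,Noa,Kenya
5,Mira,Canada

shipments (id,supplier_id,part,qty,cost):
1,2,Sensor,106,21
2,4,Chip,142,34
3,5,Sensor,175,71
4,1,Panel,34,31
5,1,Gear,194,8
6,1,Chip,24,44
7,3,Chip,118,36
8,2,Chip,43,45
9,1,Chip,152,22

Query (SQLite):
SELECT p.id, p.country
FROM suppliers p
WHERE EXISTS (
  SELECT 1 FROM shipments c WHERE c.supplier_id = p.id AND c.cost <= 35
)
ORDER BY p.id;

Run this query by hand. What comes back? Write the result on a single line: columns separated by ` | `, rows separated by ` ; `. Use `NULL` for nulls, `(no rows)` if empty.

For each suppliers row, check whether any shipments with matching supplier_id has cost <= 35.
Keep rows where that is true.

1 | Kenya ; 2 | France ; 4 | Kenya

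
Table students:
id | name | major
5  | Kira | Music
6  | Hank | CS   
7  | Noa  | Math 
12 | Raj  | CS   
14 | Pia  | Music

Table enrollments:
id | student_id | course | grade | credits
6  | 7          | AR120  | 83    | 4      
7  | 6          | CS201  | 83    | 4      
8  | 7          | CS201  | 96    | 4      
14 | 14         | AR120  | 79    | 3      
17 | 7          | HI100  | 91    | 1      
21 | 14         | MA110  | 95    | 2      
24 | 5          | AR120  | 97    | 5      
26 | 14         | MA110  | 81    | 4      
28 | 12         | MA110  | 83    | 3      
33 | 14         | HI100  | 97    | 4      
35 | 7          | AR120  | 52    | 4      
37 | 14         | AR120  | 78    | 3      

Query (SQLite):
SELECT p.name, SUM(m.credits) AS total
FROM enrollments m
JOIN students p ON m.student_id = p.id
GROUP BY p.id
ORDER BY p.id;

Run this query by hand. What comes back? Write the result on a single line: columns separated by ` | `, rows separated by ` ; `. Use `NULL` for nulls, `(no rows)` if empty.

Kira | 5 ; Hank | 4 ; Noa | 13 ; Raj | 3 ; Pia | 16

Join each enrollments row to its students via student_id.
Group joined rows by students.id; compute SUM(m.credits) per group.
  5: ids {24} → SUM(m.credits)=5
  6: ids {7} → SUM(m.credits)=4
  7: ids {6, 8, 17, 35} → SUM(m.credits)=13
  12: ids {28} → SUM(m.credits)=3
  14: ids {14, 21, 26, 33, 37} → SUM(m.credits)=16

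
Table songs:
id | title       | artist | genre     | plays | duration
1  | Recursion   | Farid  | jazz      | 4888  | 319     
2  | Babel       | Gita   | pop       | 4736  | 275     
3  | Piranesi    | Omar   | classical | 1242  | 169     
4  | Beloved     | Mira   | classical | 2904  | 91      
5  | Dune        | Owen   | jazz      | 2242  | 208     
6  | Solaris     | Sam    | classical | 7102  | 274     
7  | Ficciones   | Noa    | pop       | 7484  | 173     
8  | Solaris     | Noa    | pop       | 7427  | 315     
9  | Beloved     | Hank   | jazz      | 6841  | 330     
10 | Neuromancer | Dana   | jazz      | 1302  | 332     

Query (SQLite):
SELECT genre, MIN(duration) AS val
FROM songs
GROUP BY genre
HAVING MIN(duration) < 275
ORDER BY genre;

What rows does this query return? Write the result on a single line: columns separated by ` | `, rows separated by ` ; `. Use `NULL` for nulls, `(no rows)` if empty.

classical | 91 ; jazz | 208 ; pop | 173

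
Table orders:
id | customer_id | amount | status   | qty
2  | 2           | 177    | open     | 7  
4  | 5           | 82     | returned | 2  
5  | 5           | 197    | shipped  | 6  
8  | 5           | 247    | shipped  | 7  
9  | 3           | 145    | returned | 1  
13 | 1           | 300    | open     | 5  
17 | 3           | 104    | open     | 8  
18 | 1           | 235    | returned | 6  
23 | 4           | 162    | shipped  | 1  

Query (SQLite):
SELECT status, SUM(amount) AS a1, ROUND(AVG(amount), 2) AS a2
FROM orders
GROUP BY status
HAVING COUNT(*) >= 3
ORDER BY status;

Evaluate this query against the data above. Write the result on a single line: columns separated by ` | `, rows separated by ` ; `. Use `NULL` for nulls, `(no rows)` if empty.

open | 581 | 193.67 ; returned | 462 | 154 ; shipped | 606 | 202

Group orders by status.
Per group compute: SUM(amount), ROUND(AVG(amount), 2).
HAVING: drop groups with fewer than 3 rows.
  open: ids {2, 13, 17} → SUM(amount)=581, ROUND(AVG(amount), 2)=193.67
  returned: ids {4, 9, 18} → SUM(amount)=462, ROUND(AVG(amount), 2)=154
  shipped: ids {5, 8, 23} → SUM(amount)=606, ROUND(AVG(amount), 2)=202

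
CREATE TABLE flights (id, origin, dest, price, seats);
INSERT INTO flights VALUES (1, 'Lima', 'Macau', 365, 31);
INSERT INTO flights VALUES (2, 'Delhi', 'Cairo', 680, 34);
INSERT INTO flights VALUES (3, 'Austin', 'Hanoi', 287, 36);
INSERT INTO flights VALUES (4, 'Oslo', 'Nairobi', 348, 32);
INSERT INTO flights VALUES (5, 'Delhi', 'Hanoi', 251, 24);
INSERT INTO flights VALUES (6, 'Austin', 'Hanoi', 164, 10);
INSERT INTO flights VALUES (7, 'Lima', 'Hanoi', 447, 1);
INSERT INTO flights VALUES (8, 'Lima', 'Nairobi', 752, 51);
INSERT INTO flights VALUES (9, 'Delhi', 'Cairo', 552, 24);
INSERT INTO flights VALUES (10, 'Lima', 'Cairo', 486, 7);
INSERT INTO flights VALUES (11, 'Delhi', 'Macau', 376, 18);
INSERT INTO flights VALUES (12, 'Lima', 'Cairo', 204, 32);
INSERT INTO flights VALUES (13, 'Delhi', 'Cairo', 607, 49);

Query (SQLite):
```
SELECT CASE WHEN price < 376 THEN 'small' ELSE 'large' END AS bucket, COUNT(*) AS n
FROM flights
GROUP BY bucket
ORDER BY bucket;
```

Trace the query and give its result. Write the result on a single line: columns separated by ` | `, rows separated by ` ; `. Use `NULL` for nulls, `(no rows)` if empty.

Bucket rows by price < 376 → 'small' else 'large'; count each bucket.

large | 7 ; small | 6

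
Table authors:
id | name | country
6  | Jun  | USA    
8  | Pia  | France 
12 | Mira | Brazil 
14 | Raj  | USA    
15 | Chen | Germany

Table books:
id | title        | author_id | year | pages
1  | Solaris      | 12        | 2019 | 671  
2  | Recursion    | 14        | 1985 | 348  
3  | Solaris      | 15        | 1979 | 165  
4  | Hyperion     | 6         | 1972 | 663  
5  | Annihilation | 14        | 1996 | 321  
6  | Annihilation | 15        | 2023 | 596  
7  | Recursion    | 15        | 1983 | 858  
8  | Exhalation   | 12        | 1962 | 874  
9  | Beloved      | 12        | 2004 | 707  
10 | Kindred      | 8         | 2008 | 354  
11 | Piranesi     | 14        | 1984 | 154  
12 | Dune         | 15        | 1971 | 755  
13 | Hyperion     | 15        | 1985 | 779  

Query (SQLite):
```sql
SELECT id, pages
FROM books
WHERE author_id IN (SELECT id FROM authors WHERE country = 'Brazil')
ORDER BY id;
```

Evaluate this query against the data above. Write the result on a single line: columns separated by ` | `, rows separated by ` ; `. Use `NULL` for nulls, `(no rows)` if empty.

Inner query: authors.id where country = 'Brazil'.
Outer: keep books rows whose author_id is in that set.
Inner query → {12}

1 | 671 ; 8 | 874 ; 9 | 707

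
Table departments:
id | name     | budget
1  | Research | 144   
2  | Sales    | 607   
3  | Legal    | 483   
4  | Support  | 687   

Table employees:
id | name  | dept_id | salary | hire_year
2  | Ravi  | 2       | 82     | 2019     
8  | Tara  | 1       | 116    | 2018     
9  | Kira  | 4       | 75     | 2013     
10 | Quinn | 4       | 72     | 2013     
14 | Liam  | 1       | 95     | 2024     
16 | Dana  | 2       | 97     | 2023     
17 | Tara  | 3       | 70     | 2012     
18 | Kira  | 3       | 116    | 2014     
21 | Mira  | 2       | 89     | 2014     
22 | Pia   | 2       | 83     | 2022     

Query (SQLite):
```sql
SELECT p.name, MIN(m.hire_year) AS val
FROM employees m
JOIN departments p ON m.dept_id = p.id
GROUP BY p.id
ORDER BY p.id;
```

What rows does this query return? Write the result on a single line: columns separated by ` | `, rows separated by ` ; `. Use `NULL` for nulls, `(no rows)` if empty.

Join each employees row to its departments via dept_id.
Group joined rows by departments.id; compute MIN(m.hire_year) per group.
  1: ids {8, 14} → MIN(m.hire_year)=2018
  2: ids {2, 16, 21, 22} → MIN(m.hire_year)=2014
  3: ids {17, 18} → MIN(m.hire_year)=2012
  4: ids {9, 10} → MIN(m.hire_year)=2013

Research | 2018 ; Sales | 2014 ; Legal | 2012 ; Support | 2013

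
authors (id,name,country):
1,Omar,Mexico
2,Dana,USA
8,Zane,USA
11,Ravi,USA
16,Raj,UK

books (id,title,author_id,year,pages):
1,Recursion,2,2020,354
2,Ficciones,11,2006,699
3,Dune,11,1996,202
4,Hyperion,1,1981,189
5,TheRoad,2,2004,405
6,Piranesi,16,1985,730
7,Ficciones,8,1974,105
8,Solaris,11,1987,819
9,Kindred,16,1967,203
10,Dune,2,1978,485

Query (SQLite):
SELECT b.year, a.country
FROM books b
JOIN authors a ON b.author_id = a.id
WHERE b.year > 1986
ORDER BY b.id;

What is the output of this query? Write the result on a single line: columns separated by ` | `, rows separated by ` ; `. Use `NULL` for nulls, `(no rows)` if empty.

2020 | USA ; 2006 | USA ; 1996 | USA ; 2004 | USA ; 1987 | USA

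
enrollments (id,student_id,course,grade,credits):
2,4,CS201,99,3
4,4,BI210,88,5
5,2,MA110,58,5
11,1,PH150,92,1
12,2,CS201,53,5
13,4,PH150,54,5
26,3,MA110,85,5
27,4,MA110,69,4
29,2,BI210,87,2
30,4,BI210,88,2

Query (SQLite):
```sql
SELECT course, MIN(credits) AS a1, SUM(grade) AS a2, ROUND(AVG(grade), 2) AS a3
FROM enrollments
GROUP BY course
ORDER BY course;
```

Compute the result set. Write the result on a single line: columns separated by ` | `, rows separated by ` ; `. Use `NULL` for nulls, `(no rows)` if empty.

BI210 | 2 | 263 | 87.67 ; CS201 | 3 | 152 | 76 ; MA110 | 4 | 212 | 70.67 ; PH150 | 1 | 146 | 73

Group enrollments by course.
Per group compute: MIN(credits), SUM(grade), ROUND(AVG(grade), 2).
  BI210: ids {4, 29, 30} → MIN(credits)=2, SUM(grade)=263, ROUND(AVG(grade), 2)=87.67
  CS201: ids {2, 12} → MIN(credits)=3, SUM(grade)=152, ROUND(AVG(grade), 2)=76
  MA110: ids {5, 26, 27} → MIN(credits)=4, SUM(grade)=212, ROUND(AVG(grade), 2)=70.67
  PH150: ids {11, 13} → MIN(credits)=1, SUM(grade)=146, ROUND(AVG(grade), 2)=73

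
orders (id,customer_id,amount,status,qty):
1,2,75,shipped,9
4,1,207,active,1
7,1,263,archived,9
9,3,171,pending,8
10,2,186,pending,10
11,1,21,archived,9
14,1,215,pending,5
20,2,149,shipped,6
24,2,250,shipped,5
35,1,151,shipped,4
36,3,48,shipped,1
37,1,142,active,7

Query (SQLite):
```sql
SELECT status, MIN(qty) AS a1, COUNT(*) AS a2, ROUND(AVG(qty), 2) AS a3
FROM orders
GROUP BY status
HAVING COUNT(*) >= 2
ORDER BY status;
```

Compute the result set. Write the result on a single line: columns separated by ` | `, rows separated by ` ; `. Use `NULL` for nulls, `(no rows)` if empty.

active | 1 | 2 | 4 ; archived | 9 | 2 | 9 ; pending | 5 | 3 | 7.67 ; shipped | 1 | 5 | 5

Group orders by status.
Per group compute: MIN(qty), COUNT(*), ROUND(AVG(qty), 2).
HAVING: drop groups with fewer than 2 rows.
  active: ids {4, 37} → MIN(qty)=1, COUNT(*)=2, ROUND(AVG(qty), 2)=4
  archived: ids {7, 11} → MIN(qty)=9, COUNT(*)=2, ROUND(AVG(qty), 2)=9
  pending: ids {9, 10, 14} → MIN(qty)=5, COUNT(*)=3, ROUND(AVG(qty), 2)=7.67
  shipped: ids {1, 20, 24, 35, 36} → MIN(qty)=1, COUNT(*)=5, ROUND(AVG(qty), 2)=5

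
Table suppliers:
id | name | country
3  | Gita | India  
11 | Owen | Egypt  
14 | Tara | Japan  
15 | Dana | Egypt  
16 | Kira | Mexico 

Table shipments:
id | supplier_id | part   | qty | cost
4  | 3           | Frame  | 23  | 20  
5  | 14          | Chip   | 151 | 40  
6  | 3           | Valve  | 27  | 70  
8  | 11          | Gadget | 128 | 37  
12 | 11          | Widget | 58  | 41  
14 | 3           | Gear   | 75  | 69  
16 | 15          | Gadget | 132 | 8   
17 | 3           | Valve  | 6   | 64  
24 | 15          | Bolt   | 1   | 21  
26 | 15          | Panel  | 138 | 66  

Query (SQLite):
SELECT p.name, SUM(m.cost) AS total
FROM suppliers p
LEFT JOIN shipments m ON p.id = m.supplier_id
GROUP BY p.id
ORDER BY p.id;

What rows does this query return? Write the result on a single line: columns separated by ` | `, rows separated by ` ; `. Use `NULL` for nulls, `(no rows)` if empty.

Gita | 223 ; Owen | 78 ; Tara | 40 ; Dana | 95 ; Kira | NULL

LEFT JOIN keeps every suppliers row; unmatched ones get NULL for shipments columns.
Group by suppliers.id and compute SUM(m.cost). SUM over an all-NULL group is NULL.
  3: ids {4, 6, 14, 17} → SUM(m.cost)=223
  11: ids {8, 12} → SUM(m.cost)=78
  14: ids {5} → SUM(m.cost)=40
  15: ids {16, 24, 26} → SUM(m.cost)=95
  16: ids {—} → SUM(m.cost)=NULL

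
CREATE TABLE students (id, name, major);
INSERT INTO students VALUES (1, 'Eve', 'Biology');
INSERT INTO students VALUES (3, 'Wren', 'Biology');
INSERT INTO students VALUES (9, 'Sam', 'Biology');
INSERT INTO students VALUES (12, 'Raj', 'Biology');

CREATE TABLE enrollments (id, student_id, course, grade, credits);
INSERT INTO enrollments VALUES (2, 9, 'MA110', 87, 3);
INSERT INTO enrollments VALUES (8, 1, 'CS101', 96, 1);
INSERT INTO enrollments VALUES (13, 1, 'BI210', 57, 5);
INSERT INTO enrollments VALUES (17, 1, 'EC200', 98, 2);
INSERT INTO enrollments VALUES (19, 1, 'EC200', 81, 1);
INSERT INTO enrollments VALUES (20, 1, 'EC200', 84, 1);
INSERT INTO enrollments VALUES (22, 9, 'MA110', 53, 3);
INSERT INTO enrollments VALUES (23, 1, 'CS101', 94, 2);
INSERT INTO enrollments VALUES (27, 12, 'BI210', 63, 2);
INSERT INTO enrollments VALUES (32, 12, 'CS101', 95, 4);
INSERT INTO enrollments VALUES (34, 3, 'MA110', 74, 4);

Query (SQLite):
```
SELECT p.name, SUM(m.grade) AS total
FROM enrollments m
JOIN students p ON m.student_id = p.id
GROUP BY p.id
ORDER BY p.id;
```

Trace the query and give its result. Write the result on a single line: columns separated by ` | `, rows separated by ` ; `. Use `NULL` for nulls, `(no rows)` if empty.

Join each enrollments row to its students via student_id.
Group joined rows by students.id; compute SUM(m.grade) per group.
  1: ids {8, 13, 17, 19, 20, 23} → SUM(m.grade)=510
  3: ids {34} → SUM(m.grade)=74
  9: ids {2, 22} → SUM(m.grade)=140
  12: ids {27, 32} → SUM(m.grade)=158

Eve | 510 ; Wren | 74 ; Sam | 140 ; Raj | 158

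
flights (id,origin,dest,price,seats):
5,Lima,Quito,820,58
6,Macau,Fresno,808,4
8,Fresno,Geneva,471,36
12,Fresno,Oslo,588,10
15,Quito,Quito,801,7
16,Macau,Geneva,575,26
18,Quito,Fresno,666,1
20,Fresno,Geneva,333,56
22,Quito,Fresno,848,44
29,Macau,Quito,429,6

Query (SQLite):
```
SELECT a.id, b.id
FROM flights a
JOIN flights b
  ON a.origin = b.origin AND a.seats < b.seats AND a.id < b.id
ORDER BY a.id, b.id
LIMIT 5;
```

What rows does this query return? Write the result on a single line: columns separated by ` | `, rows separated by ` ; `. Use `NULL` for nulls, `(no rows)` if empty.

Pairs (a,b) with same origin, a.seats < b.seats, a.id < b.id.
origin groups: Fresno:{8,12,20} Lima:{5} Macau:{6,16,29} Quito:{15,18,22}
Ordered by (a.id, b.id); first 5.

6 | 16 ; 6 | 29 ; 8 | 20 ; 12 | 20 ; 15 | 22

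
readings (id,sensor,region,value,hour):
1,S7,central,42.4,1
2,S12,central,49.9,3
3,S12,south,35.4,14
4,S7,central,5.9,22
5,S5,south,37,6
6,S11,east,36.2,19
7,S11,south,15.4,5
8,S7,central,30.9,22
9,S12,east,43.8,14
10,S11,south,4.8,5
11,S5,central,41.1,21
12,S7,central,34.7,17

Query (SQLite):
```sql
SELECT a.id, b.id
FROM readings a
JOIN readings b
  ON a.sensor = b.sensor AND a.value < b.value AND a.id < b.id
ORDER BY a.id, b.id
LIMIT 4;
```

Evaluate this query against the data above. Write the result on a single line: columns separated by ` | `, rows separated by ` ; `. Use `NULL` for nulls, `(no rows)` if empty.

Pairs (a,b) with same sensor, a.value < b.value, a.id < b.id.
sensor groups: S11:{6,7,10} S12:{2,3,9} S5:{5,11} S7:{1,4,8,12}
Ordered by (a.id, b.id); first 4.

3 | 9 ; 4 | 8 ; 4 | 12 ; 5 | 11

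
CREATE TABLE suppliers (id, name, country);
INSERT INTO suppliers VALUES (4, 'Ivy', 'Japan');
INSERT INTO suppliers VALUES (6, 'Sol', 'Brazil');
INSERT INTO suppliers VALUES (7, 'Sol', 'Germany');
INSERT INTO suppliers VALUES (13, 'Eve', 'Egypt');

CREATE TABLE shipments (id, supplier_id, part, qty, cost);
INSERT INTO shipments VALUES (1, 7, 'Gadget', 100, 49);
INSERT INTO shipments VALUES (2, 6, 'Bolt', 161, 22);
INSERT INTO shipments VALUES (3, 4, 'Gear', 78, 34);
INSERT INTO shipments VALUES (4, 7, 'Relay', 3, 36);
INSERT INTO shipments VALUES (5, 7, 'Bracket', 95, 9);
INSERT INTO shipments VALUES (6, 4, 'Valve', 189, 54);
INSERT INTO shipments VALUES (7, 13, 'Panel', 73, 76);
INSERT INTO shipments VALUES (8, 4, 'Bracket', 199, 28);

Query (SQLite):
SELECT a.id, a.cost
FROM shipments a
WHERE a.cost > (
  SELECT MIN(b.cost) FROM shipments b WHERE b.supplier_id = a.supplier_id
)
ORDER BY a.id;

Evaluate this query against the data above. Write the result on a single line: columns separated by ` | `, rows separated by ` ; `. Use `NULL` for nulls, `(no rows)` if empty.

For each shipments row a, compute MIN(cost) over rows sharing a.supplier_id.
Keep row a if a.cost > that per-group MIN.
  supplier_id=4: MIN(cost) = 28
  supplier_id=6: MIN(cost) = 22
  supplier_id=7: MIN(cost) = 9
  supplier_id=13: MIN(cost) = 76

1 | 49 ; 3 | 34 ; 4 | 36 ; 6 | 54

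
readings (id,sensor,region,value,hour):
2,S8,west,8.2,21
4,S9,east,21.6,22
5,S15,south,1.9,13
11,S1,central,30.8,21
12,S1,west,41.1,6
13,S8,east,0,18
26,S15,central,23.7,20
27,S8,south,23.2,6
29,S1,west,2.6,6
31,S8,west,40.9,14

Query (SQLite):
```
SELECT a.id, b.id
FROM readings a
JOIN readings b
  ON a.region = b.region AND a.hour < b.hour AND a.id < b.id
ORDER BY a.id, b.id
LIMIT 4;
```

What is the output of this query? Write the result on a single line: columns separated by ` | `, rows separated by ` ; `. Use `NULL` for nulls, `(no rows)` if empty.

12 | 31 ; 29 | 31

Pairs (a,b) with same region, a.hour < b.hour, a.id < b.id.
region groups: central:{11,26} east:{4,13} south:{5,27} west:{2,12,29,31}
Ordered by (a.id, b.id); first 4.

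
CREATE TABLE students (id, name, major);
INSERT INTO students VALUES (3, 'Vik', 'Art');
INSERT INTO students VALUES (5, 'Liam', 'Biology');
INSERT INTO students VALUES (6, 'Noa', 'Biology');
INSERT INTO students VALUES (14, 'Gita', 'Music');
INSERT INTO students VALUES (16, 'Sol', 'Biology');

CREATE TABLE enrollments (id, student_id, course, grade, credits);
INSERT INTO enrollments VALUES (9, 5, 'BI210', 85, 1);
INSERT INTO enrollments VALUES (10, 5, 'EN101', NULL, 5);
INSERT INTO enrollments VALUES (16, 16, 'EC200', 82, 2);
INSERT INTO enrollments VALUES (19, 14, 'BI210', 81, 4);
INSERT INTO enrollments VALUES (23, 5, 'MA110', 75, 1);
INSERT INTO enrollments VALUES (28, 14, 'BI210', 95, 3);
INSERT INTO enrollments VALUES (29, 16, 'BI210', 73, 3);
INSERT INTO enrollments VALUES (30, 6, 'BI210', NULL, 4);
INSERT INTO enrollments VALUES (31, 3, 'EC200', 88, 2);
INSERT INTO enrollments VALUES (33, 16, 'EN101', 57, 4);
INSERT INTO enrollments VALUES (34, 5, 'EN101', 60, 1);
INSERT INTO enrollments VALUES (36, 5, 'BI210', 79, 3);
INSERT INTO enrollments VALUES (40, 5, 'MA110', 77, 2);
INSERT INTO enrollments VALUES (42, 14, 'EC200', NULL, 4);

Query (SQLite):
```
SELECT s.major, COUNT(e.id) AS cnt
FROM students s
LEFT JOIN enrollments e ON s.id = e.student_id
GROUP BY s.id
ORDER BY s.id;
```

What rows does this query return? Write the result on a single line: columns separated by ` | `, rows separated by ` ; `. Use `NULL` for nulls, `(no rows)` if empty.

LEFT JOIN keeps every students row; unmatched ones get NULL for enrollments columns.
Group by students.id and compute COUNT(e.id). COUNT(col) of an all-NULL group is 0.
  3: ids {31} → COUNT(e.id)=1
  5: ids {9, 10, 23, 34, 36, 40} → COUNT(e.id)=6
  6: ids {30} → COUNT(e.id)=1
  14: ids {19, 28, 42} → COUNT(e.id)=3
  16: ids {16, 29, 33} → COUNT(e.id)=3

Art | 1 ; Biology | 6 ; Biology | 1 ; Music | 3 ; Biology | 3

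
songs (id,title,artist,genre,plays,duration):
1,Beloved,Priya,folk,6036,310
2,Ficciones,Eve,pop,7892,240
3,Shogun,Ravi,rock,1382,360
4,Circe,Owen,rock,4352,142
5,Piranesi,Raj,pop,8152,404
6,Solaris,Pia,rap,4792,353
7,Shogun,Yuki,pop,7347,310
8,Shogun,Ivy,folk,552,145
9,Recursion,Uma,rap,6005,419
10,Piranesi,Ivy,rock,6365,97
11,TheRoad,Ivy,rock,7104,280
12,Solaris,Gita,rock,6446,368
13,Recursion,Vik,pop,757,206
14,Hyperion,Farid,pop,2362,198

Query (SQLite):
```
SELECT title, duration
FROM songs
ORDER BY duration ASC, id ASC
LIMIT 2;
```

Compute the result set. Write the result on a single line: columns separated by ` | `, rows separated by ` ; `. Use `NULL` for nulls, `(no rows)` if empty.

Sort by duration asc, tiebreak id asc: (97, id=10), (142, id=4), (145, id=8), (198, id=14), (206, id=13) …. Take first 2.

Piranesi | 97 ; Circe | 142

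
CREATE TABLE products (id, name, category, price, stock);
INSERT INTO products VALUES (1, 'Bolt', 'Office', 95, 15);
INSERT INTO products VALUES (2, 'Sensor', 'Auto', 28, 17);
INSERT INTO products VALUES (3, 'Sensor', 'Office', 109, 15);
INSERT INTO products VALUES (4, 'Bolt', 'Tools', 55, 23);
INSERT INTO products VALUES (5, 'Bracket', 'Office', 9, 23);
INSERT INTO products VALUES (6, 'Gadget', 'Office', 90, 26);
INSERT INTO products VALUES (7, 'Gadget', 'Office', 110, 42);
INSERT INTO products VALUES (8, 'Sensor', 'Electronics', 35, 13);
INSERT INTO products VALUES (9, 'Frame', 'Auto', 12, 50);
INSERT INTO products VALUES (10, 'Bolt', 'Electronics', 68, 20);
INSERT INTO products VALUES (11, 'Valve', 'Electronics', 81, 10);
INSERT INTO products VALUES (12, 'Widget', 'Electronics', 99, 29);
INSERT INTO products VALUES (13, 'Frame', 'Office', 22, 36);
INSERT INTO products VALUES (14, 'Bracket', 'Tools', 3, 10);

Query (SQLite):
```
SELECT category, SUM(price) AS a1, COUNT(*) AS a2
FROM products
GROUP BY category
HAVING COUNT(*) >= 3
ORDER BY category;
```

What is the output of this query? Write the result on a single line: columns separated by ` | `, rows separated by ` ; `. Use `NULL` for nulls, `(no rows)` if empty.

Electronics | 283 | 4 ; Office | 435 | 6

Group products by category.
Per group compute: SUM(price), COUNT(*).
HAVING: drop groups with fewer than 3 rows.
  Auto: ids {2, 9} → SUM(price)=40, COUNT(*)=2
  Electronics: ids {8, 10, 11, 12} → SUM(price)=283, COUNT(*)=4
  Office: ids {1, 3, 5, 6, 7, 13} → SUM(price)=435, COUNT(*)=6
  Tools: ids {4, 14} → SUM(price)=58, COUNT(*)=2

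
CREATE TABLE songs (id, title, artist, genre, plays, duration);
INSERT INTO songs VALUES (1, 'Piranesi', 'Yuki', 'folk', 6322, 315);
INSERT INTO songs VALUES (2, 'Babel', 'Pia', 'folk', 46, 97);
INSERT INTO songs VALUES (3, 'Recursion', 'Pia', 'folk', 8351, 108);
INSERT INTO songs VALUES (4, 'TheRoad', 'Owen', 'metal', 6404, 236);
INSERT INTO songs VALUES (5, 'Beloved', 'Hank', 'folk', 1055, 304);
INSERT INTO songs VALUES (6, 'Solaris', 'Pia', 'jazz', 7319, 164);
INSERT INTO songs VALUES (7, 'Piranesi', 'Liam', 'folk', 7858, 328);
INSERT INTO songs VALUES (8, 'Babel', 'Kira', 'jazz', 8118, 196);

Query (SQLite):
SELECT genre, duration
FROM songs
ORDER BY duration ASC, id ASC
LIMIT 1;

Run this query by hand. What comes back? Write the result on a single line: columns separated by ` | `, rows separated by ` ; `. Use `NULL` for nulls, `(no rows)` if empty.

Sort by duration asc, tiebreak id asc: (97, id=2), (108, id=3), (164, id=6), (196, id=8) …. Take first 1.

folk | 97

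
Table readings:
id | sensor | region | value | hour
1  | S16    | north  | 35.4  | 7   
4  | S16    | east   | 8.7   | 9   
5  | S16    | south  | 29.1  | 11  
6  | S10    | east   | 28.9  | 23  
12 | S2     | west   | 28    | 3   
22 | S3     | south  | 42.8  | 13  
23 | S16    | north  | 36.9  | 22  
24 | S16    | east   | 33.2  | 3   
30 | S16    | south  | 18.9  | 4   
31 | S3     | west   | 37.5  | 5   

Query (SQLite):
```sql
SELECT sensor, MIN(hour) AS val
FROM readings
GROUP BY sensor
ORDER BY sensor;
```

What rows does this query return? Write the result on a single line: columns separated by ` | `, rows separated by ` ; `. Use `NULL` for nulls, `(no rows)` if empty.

Partition readings by sensor; compute MIN(hour) within each group.
  S10: ids {6} → MIN(hour)=23
  S16: ids {1, 4, 5, 23, 24, 30} → MIN(hour)=3
  S2: ids {12} → MIN(hour)=3
  S3: ids {22, 31} → MIN(hour)=5

S10 | 23 ; S16 | 3 ; S2 | 3 ; S3 | 5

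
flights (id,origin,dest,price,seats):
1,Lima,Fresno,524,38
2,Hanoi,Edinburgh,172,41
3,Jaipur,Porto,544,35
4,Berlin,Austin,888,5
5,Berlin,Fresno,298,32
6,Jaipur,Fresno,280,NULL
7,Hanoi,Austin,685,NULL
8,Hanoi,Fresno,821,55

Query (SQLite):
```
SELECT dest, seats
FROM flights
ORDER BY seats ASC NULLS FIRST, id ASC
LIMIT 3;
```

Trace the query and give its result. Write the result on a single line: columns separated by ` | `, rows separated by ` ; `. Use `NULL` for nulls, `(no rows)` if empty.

Sort by seats asc, tiebreak id asc: (NULL, id=6), (NULL, id=7), (5, id=4), (32, id=5), (35, id=3), (38, id=1) …. Take first 3.
NULLS FIRST: NULL seats rows go before all non-NULL rows (among themselves ordered by id asc).

Fresno | NULL ; Austin | NULL ; Austin | 5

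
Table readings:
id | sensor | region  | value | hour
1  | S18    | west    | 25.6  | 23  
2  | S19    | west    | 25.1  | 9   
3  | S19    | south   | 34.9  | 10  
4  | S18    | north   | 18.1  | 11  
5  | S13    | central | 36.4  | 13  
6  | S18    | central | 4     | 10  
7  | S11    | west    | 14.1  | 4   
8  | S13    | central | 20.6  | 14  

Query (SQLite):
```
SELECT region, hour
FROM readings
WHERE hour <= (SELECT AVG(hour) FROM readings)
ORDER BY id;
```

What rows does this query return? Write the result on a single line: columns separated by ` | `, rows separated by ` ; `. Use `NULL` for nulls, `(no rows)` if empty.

Scalar subquery: AVG(hour) over all readings rows = 11.75.
Keep rows where hour <= that value.

west | 9 ; south | 10 ; north | 11 ; central | 10 ; west | 4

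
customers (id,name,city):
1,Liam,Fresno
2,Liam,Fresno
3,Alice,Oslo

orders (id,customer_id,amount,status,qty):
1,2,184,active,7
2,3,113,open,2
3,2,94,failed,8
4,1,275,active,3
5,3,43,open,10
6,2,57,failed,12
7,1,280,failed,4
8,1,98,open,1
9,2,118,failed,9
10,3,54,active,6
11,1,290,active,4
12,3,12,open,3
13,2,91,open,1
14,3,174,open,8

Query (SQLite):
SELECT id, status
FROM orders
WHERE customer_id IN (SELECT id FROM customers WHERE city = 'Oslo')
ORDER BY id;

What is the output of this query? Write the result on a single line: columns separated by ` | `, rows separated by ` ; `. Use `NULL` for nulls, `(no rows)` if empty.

Inner query: customers.id where city = 'Oslo'.
Outer: keep orders rows whose customer_id is in that set.
Inner query → {3}

2 | open ; 5 | open ; 10 | active ; 12 | open ; 14 | open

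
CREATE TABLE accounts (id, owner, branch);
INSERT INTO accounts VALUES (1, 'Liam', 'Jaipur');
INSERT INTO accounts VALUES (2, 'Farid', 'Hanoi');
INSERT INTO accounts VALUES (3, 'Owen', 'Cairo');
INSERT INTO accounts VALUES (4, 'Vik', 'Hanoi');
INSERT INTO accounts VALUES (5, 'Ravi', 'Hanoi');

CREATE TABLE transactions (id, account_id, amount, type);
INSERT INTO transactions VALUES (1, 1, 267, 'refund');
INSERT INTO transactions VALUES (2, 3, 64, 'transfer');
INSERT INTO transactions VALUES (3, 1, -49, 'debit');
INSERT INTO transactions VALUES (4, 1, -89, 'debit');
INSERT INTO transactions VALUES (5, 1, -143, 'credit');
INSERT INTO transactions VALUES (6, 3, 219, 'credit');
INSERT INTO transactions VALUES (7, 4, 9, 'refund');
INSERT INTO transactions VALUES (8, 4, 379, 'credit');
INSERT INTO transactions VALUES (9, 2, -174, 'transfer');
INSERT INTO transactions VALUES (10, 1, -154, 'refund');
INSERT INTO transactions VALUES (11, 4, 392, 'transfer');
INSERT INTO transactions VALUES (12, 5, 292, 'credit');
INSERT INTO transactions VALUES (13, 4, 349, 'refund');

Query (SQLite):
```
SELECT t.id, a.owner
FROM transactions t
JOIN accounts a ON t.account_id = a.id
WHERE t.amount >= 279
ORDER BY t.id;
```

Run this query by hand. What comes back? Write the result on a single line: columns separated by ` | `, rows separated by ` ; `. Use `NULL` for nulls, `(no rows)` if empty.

8 | Vik ; 11 | Vik ; 12 | Ravi ; 13 | Vik

Each transactions row matches the accounts row where account_id = accounts.id.
Then keep rows with t.amount >= 279.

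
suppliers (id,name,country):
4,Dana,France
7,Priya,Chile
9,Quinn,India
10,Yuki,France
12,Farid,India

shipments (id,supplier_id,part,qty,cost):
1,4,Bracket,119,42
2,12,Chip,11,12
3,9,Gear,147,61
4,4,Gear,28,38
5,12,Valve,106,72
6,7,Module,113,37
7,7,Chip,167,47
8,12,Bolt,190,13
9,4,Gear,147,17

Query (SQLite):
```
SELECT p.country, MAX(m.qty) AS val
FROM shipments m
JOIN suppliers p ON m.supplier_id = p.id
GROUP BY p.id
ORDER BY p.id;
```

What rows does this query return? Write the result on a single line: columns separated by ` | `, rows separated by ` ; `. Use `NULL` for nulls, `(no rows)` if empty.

France | 147 ; Chile | 167 ; India | 147 ; India | 190

Join each shipments row to its suppliers via supplier_id.
Group joined rows by suppliers.id; compute MAX(m.qty) per group.
  4: ids {1, 4, 9} → MAX(m.qty)=147
  7: ids {6, 7} → MAX(m.qty)=167
  9: ids {3} → MAX(m.qty)=147
  12: ids {2, 5, 8} → MAX(m.qty)=190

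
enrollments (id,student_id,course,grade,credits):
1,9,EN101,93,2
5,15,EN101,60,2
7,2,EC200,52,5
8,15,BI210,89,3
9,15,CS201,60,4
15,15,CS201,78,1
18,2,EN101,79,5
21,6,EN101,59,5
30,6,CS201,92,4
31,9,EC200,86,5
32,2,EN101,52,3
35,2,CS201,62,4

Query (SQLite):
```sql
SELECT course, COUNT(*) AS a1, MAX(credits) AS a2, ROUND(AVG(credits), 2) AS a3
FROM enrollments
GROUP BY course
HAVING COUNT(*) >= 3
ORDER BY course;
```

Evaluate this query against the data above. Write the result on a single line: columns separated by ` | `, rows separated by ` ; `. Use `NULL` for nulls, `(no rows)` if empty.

CS201 | 4 | 4 | 3.25 ; EN101 | 5 | 5 | 3.4

Group enrollments by course.
Per group compute: COUNT(*), MAX(credits), ROUND(AVG(credits), 2).
HAVING: drop groups with fewer than 3 rows.
  BI210: ids {8} → COUNT(*)=1, MAX(credits)=3, ROUND(AVG(credits), 2)=3
  CS201: ids {9, 15, 30, 35} → COUNT(*)=4, MAX(credits)=4, ROUND(AVG(credits), 2)=3.25
  EC200: ids {7, 31} → COUNT(*)=2, MAX(credits)=5, ROUND(AVG(credits), 2)=5
  EN101: ids {1, 5, 18, 21, 32} → COUNT(*)=5, MAX(credits)=5, ROUND(AVG(credits), 2)=3.4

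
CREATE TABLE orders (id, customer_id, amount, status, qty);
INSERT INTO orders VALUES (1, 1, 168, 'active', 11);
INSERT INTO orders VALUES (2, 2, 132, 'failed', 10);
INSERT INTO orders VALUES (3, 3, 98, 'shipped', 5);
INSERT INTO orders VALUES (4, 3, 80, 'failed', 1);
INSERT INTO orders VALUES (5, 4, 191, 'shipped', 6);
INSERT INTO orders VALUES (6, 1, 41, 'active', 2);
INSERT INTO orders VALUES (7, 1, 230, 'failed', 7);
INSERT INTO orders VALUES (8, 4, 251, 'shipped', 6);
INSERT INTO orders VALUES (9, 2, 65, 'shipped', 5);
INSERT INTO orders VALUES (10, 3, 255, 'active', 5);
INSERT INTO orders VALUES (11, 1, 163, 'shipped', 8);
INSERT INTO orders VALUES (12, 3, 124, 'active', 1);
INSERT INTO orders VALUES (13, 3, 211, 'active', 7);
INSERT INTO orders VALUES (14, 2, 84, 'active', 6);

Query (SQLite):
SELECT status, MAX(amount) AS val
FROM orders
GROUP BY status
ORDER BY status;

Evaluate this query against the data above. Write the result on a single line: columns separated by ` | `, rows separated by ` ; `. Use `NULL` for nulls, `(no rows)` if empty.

Partition orders by status; compute MAX(amount) within each group.
  active: ids {1, 6, 10, 12, 13, 14} → MAX(amount)=255
  failed: ids {2, 4, 7} → MAX(amount)=230
  shipped: ids {3, 5, 8, 9, 11} → MAX(amount)=251

active | 255 ; failed | 230 ; shipped | 251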